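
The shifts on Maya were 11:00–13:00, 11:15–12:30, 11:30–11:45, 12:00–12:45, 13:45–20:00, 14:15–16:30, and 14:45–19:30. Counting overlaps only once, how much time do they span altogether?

Merged: 11:00–13:00, 13:45–20:00.
Lengths: 2 h + 6 h 15 min = 8 h 15 min.

8 h 15 min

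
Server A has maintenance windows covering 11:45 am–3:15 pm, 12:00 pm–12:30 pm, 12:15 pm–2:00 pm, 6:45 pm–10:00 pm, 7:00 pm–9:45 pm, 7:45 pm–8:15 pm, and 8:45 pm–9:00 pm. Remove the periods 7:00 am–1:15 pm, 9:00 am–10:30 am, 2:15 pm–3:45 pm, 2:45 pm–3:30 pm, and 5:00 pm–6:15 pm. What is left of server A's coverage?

1:15 pm–2:15 pm, 6:45 pm–10:00 pm

A, merged: 11:45 am–3:15 pm, 6:45 pm–10:00 pm.
B, merged: 7:00 am–1:15 pm, 2:15 pm–3:45 pm, 5:00 pm–6:15 pm.
11:45 am–3:15 pm minus B → 1:15 pm–2:15 pm.
6:45 pm–10:00 pm: no B overlap → unchanged.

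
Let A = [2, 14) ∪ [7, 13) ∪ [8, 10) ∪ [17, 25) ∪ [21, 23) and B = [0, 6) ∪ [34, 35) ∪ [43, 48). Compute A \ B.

[6, 14) ∪ [17, 25)

A, merged: [2, 14), [17, 25).
[2, 14) \ B = [6, 14).
[17, 25): nothing removed.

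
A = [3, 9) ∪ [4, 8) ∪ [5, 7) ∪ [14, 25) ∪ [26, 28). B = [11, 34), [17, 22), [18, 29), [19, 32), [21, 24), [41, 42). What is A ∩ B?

[14, 25) ∪ [26, 28)

A, merged: [3, 9), [14, 25), [26, 28).
B, merged: [11, 34), [41, 42).
[3, 9) meets no B interval.
[14, 25) ∩ B → [14, 25).
[26, 28) ∩ B → [26, 28).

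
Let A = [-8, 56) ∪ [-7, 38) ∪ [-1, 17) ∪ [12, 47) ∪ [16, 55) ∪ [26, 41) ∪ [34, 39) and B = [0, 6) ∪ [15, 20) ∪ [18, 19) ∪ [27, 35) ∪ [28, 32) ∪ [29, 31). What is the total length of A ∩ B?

19

A, merged: [-8, 56).
B, merged: [0, 6), [15, 20), [27, 35).
A ∩ B = [0, 6), [15, 20), [27, 35).
Total: 6 + 5 + 8 = 19.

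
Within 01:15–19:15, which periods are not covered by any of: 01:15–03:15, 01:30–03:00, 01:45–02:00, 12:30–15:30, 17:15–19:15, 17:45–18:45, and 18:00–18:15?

Covered (merged): 01:15–03:15, 12:30–15:30, 17:15–19:15.
Complement within 01:15–19:15: 03:15–12:30, 15:30–17:15.

03:15–12:30, 15:30–17:15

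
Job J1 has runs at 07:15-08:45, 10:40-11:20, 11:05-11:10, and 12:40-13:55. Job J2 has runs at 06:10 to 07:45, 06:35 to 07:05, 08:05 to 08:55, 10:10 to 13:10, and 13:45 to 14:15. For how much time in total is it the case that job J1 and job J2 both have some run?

2 h 30 min

A, merged: 07:15–08:45, 10:40–11:20, 12:40–13:55.
B, merged: 06:10–07:45, 08:05–08:55, 10:10–13:10, 13:45–14:15.
A ∩ B = 07:15–07:45, 08:05–08:45, 10:40–11:20, 12:40–13:10, 13:45–13:55.
Total: 30 min + 40 min + 40 min + 30 min + 10 min = 2 h 30 min.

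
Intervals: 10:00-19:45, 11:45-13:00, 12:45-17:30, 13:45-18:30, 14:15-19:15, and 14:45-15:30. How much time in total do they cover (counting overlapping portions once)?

Merged: 10:00–19:45.
Length: 9 h 45 min.

9 h 45 min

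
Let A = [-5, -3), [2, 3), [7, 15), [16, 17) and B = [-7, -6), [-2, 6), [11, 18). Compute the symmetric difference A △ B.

[-7, -6) ∪ [-5, -3) ∪ [-2, 2) ∪ [3, 6) ∪ [7, 11) ∪ [15, 16) ∪ [17, 18)

A \ B = [-5, -3), [7, 11).
B \ A = [-7, -6), [-2, 2), [3, 6), [15, 16), [17, 18).
Union of the two gives the symmetric difference.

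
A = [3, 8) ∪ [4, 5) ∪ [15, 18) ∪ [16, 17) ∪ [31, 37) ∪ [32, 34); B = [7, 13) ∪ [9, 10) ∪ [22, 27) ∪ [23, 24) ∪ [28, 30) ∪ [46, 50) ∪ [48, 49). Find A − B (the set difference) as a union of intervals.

First set merges to [3, 8), [15, 18), [31, 37).
Second set merges to [7, 13), [22, 27), [28, 30), [46, 50).
[3, 8) minus B → [3, 7).
[15, 18): no B overlap → unchanged.
[31, 37): no B overlap → unchanged.

[3, 7) ∪ [15, 18) ∪ [31, 37)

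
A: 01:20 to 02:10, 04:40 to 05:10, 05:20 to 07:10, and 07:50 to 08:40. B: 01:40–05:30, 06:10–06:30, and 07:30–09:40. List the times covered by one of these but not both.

01:20-01:40, 02:10-04:40, 05:10-05:20, 05:30-06:10, 06:30-07:10, 07:30-07:50, 08:40-09:40

A \ B = 01:20-01:40, 05:30-06:10, 06:30-07:10.
B \ A = 02:10-04:40, 05:10-05:20, 07:30-07:50, 08:40-09:40.
Union of the two gives the symmetric difference.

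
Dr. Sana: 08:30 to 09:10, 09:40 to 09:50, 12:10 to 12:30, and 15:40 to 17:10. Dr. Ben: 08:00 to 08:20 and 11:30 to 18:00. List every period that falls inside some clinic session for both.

08:30–09:10 meets no B interval.
09:40–09:50 meets no B interval.
12:10–12:30 ∩ B → 12:10–12:30.
15:40–17:10 ∩ B → 15:40–17:10.

12:10–12:30, 15:40–17:10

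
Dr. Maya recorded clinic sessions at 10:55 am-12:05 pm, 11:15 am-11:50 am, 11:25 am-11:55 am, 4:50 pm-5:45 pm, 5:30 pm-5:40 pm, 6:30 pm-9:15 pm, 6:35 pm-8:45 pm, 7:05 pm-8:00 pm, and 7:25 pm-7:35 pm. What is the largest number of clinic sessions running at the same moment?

At 7:25 pm, 4 of the intervals are simultaneously active.
No point has more.

4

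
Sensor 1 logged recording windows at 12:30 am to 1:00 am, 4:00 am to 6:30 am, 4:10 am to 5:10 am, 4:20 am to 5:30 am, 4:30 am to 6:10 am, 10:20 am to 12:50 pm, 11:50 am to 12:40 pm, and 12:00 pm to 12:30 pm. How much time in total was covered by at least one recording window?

Merged: 12:30 am–1:00 am, 4:00 am–6:30 am, 10:20 am–12:50 pm.
Lengths: 30 min + 2 h 30 min + 2 h 30 min = 5 h 30 min.

5 h 30 min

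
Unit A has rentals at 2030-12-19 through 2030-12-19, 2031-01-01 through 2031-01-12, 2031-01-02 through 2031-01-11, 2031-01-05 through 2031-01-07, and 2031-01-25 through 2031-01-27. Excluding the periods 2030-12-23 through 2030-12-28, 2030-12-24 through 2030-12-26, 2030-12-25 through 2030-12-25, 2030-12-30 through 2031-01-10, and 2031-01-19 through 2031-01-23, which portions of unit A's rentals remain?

2030-12-19 through 2030-12-19, 2031-01-11 through 2031-01-12, 2031-01-25 through 2031-01-27

Merge the first list: 2030-12-19 through 2030-12-19, 2031-01-01 through 2031-01-12, 2031-01-25 through 2031-01-27.
Merge the second list: 2030-12-23 through 2030-12-28, 2030-12-30 through 2031-01-10, 2031-01-19 through 2031-01-23.
2030-12-19 through 2030-12-19: nothing removed.
2031-01-01 through 2031-01-12 \ B = 2031-01-11 through 2031-01-12.
2031-01-25 through 2031-01-27: nothing removed.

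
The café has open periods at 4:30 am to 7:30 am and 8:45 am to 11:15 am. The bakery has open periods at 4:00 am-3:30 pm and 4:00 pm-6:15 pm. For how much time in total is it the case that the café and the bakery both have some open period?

5 h 30 min

A ∩ B = 4:30 am–7:30 am, 8:45 am–11:15 am.
Total: 3 h + 2 h 30 min = 5 h 30 min.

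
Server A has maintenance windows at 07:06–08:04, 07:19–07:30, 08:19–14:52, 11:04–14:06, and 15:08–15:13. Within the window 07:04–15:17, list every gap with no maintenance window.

07:04–07:06, 08:04–08:19, 14:52–15:08, 15:13–15:17

Covered (merged): 07:06–08:04, 08:19–14:52, 15:08–15:13.
Uncovered inside 07:04–15:17: 07:04–07:06, 08:04–08:19, 14:52–15:08, 15:13–15:17.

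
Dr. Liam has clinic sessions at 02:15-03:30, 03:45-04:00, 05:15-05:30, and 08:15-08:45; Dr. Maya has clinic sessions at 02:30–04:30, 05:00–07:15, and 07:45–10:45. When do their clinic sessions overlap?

02:15–03:30 meets the second set on 02:30–03:30.
03:45–04:00 meets the second set on 03:45–04:00.
05:15–05:30 meets the second set on 05:15–05:30.
08:15–08:45 meets the second set on 08:15–08:45.

02:30–03:30, 03:45–04:00, 05:15–05:30, 08:15–08:45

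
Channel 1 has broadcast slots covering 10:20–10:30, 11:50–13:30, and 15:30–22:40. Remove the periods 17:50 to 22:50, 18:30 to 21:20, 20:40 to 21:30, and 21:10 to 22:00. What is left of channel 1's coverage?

10:20–10:30, 11:50–13:30, 15:30–17:50

B, merged: 17:50–22:50.
10:20–10:30: nothing removed.
11:50–13:30: nothing removed.
15:30–22:40 \ B = 15:30–17:50.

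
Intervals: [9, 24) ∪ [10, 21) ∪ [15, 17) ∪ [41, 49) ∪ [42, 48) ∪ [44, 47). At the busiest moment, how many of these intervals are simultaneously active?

Walk the sorted start/end points keeping a running depth.
The depth first hits 3 at 15.

3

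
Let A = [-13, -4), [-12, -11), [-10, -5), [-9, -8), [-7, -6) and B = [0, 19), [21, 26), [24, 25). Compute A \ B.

[-13, -4)

Merge the first list: [-13, -4).
Merge the second list: [0, 19), [21, 26).
[-13, -4): nothing removed.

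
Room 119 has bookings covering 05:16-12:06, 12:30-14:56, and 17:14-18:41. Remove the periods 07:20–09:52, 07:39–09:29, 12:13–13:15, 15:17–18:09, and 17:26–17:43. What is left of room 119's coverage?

05:16–07:20, 09:52–12:06, 13:15–14:56, 18:09–18:41

Merge the second list: 07:20–09:52, 12:13–13:15, 15:17–18:09.
05:16–12:06 minus B → 05:16–07:20, 09:52–12:06.
12:30–14:56 minus B → 13:15–14:56.
17:14–18:41 minus B → 18:09–18:41.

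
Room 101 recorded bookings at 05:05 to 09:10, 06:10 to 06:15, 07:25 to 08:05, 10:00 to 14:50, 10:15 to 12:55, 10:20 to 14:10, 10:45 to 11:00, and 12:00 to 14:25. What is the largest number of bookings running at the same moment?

Sweep endpoints in order; track running count of active intervals.
Peak of 4 reached at 10:45.

4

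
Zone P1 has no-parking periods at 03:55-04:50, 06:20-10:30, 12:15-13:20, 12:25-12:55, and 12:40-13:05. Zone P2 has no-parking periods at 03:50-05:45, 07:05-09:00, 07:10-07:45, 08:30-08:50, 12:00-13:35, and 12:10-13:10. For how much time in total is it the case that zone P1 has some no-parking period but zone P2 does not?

A, merged: 03:55–04:50, 06:20–10:30, 12:15–13:20.
B, merged: 03:50–05:45, 07:05–09:00, 12:00–13:35.
A \ B = 06:20–07:05, 09:00–10:30.
Total: 45 min + 1 h 30 min = 2 h 15 min.

2 h 15 min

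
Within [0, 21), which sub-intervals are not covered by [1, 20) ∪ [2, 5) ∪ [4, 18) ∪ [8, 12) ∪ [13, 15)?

Covered (merged): [1, 20).
Gaps within [0, 21): [0, 1), [20, 21).

[0, 1) ∪ [20, 21)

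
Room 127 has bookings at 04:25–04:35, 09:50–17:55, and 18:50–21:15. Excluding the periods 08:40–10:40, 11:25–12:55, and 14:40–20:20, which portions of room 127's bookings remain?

04:25-04:35, 10:40-11:25, 12:55-14:40, 20:20-21:15

04:25-04:35: no B overlap → unchanged.
09:50-17:55 minus B → 10:40-11:25, 12:55-14:40.
18:50-21:15 minus B → 20:20-21:15.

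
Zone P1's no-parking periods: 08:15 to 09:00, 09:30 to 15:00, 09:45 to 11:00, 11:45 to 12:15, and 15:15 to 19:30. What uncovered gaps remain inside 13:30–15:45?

After merging, the occupied span is 08:15–09:00, 09:30–15:00, 15:15–19:30.
Complement within 13:30–15:45: 15:00–15:15.

15:00–15:15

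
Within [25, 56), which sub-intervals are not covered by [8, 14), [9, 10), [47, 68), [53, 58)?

Covered (merged): [8, 14), [47, 68).
Complement within [25, 56): [25, 47).

[25, 47)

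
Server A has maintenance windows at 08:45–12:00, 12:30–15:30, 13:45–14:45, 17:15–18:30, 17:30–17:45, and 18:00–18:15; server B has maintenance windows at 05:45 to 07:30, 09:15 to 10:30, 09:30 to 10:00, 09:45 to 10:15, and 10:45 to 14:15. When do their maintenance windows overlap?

09:15–10:30, 10:45–12:00, 12:30–14:15

First set merges to 08:45–12:00, 12:30–15:30, 17:15–18:30.
Second set merges to 05:45–07:30, 09:15–10:30, 10:45–14:15.
08:45–12:00 meets the second set on 09:15–10:30, 10:45–12:00.
12:30–15:30 meets the second set on 12:30–14:15.
17:15–18:30: no overlap with the second set.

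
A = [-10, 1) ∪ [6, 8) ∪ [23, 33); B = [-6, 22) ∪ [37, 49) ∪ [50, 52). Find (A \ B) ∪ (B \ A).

A but not B: [-10, -6), [23, 33).
B but not A: [1, 6), [8, 22), [37, 49), [50, 52).
Combining gives A △ B.

[-10, -6) ∪ [1, 6) ∪ [8, 22) ∪ [23, 33) ∪ [37, 49) ∪ [50, 52)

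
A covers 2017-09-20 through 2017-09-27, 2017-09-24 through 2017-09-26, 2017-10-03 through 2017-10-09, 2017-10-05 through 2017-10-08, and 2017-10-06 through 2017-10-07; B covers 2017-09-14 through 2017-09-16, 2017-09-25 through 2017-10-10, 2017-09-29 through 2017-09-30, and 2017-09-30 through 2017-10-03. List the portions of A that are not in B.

A, merged: 2017-09-20 through 2017-09-27, 2017-10-03 through 2017-10-09.
B, merged: 2017-09-14 through 2017-09-16, 2017-09-25 through 2017-10-10.
2017-09-20 through 2017-09-27 minus B → 2017-09-20 through 2017-09-24.
2017-10-03 through 2017-10-09: fully covered by B → removed.

2017-09-20 through 2017-09-24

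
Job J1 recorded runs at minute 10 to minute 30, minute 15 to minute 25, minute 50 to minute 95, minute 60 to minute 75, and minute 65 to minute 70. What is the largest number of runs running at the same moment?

Walk the sorted start/end points keeping a running depth.
The depth first hits 3 at minute 65.

3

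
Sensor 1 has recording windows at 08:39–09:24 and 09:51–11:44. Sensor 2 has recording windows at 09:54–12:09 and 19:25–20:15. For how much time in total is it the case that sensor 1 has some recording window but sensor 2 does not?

A \ B = 08:39–09:24, 09:51–09:54.
Total: 45 min + 3 min = 48 min.

48 min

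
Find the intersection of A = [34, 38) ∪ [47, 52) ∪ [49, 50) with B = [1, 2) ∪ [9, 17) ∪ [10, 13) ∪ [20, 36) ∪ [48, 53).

Merge the first list: [34, 38), [47, 52).
Merge the second list: [1, 2), [9, 17), [20, 36), [48, 53).
[34, 38) ∩ B → [34, 36).
[47, 52) ∩ B → [48, 52).

[34, 36) ∪ [48, 52)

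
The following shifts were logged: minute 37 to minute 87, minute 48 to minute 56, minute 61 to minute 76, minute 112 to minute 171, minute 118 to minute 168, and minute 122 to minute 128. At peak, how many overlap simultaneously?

3

Walk the sorted start/end points keeping a running depth.
The depth first hits 3 at minute 122.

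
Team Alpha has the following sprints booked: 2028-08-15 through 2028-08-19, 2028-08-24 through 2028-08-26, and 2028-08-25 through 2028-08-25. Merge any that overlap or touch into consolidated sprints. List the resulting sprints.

2028-08-15 through 2028-08-19, 2028-08-24 through 2028-08-26

2028-08-24 through 2028-08-26 is disjoint → start new block.
2028-08-25 through 2028-08-25 overlaps/touches 2028-08-24 through 2028-08-26 → extend to 2028-08-24 through 2028-08-26.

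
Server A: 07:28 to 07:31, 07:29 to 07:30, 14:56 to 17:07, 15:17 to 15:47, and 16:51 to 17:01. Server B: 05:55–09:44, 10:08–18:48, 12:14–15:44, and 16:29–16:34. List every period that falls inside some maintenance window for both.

07:28–07:31, 14:56–17:07

A, merged: 07:28–07:31, 14:56–17:07.
B, merged: 05:55–09:44, 10:08–18:48.
07:28–07:31 overlaps B on 07:28–07:31.
14:56–17:07 overlaps B on 14:56–17:07.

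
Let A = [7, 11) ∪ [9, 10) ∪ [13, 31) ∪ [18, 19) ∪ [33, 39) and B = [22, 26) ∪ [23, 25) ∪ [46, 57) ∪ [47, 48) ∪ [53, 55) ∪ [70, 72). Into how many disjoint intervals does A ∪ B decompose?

Merge the first list: [7, 11), [13, 31), [33, 39).
Merge the second list: [22, 26), [46, 57), [70, 72).
A ∪ B = [7, 11), [13, 31), [33, 39), [46, 57), [70, 72).
That is 5 disjoint pieces.

5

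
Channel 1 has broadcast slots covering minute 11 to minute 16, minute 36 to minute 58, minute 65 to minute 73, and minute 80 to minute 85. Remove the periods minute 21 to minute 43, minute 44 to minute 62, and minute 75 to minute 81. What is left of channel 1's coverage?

minute 11 to minute 16, minute 43 to minute 44, minute 65 to minute 73, minute 81 to minute 85

minute 11 to minute 16: no B overlap → unchanged.
minute 36 to minute 58 minus B → minute 43 to minute 44.
minute 65 to minute 73: no B overlap → unchanged.
minute 80 to minute 85 minus B → minute 81 to minute 85.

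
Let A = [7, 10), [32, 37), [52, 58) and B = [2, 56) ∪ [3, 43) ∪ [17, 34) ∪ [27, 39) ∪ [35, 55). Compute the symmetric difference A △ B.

B, merged: [2, 56).
Only in the first: [56, 58).
Only in the second: [2, 7), [10, 32), [37, 52).
Together these are the periods covered by exactly one.

[2, 7) ∪ [10, 32) ∪ [37, 52) ∪ [56, 58)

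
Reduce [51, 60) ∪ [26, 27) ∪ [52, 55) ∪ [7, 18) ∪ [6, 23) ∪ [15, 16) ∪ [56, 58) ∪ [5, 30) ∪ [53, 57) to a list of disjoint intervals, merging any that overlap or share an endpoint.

Sort by start: [5, 30), [6, 23), [7, 18), [15, 16), [26, 27), [51, 60), [52, 55), [53, 57), [56, 58).
[6, 23) overlaps/touches [5, 30) → extend to [5, 30).
[7, 18) overlaps/touches [5, 30) → extend to [5, 30).
[15, 16) overlaps/touches [5, 30) → extend to [5, 30).
[26, 27) overlaps/touches [5, 30) → extend to [5, 30).
[51, 60) is disjoint → start new block.
[52, 55) overlaps/touches [51, 60) → extend to [51, 60).
[53, 57) overlaps/touches [51, 60) → extend to [51, 60).
[56, 58) overlaps/touches [51, 60) → extend to [51, 60).

[5, 30) ∪ [51, 60)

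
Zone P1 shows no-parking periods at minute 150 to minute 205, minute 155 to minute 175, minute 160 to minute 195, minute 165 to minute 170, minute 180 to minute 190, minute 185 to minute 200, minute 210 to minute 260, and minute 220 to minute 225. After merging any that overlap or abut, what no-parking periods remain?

minute 155 to minute 175 overlaps/touches minute 150 to minute 205 → extend to minute 150 to minute 205.
minute 160 to minute 195 overlaps/touches minute 150 to minute 205 → extend to minute 150 to minute 205.
minute 165 to minute 170 overlaps/touches minute 150 to minute 205 → extend to minute 150 to minute 205.
minute 180 to minute 190 overlaps/touches minute 150 to minute 205 → extend to minute 150 to minute 205.
minute 185 to minute 200 overlaps/touches minute 150 to minute 205 → extend to minute 150 to minute 205.
minute 210 to minute 260 is disjoint → start new block.
minute 220 to minute 225 overlaps/touches minute 210 to minute 260 → extend to minute 210 to minute 260.

minute 150 to minute 205, minute 210 to minute 260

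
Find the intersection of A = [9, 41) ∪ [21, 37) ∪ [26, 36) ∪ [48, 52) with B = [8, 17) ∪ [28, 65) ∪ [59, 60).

First set merges to [9, 41), [48, 52).
Second set merges to [8, 17), [28, 65).
[9, 41) ∩ B → [9, 17), [28, 41).
[48, 52) ∩ B → [48, 52).

[9, 17) ∪ [28, 41) ∪ [48, 52)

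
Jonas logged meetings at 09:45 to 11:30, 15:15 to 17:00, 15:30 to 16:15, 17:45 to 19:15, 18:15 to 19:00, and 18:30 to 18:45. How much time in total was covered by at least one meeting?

5 h

Merged: 09:45–11:30, 15:15–17:00, 17:45–19:15.
Lengths: 1 h 45 min + 1 h 45 min + 1 h 30 min = 5 h.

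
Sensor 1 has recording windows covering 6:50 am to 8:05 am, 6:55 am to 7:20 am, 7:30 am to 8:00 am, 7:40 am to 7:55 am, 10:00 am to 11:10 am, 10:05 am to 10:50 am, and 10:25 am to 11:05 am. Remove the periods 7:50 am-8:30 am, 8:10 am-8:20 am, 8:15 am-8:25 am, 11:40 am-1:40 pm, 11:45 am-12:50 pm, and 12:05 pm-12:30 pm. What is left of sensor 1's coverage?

Merge the first list: 6:50 am–8:05 am, 10:00 am–11:10 am.
Merge the second list: 7:50 am–8:30 am, 11:40 am–1:40 pm.
6:50 am–8:05 am with B removed leaves 6:50 am–7:50 am.
10:00 am–11:10 am is untouched.

6:50 am–7:50 am, 10:00 am–11:10 am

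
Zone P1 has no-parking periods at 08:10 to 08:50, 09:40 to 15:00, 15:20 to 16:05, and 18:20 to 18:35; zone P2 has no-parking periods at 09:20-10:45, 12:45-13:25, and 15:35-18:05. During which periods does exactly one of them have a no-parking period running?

08:10-08:50, 09:20-09:40, 10:45-12:45, 13:25-15:00, 15:20-15:35, 16:05-18:05, 18:20-18:35

A but not B: 08:10-08:50, 10:45-12:45, 13:25-15:00, 15:20-15:35, 18:20-18:35.
B but not A: 09:20-09:40, 16:05-18:05.
Combining gives A △ B.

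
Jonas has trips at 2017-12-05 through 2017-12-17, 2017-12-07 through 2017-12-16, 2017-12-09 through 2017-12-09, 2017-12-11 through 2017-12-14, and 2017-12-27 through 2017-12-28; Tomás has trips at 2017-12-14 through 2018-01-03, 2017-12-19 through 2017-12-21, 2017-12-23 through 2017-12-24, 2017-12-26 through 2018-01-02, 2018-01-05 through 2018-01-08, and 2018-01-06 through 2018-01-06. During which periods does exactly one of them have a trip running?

2017-12-05 through 2017-12-13, 2017-12-18 through 2017-12-26, 2017-12-29 through 2018-01-03, 2018-01-05 through 2018-01-08

First set merges to 2017-12-05 through 2017-12-17, 2017-12-27 through 2017-12-28.
Second set merges to 2017-12-14 through 2018-01-03, 2018-01-05 through 2018-01-08.
A but not B: 2017-12-05 through 2017-12-13.
B but not A: 2017-12-18 through 2017-12-26, 2017-12-29 through 2018-01-03, 2018-01-05 through 2018-01-08.
Combining gives A △ B.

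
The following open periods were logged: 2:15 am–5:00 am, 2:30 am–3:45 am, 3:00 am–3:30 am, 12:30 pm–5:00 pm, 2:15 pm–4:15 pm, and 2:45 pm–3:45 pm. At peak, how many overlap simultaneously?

At 3:00 am, 3 of the intervals are simultaneously active.
No point has more.

3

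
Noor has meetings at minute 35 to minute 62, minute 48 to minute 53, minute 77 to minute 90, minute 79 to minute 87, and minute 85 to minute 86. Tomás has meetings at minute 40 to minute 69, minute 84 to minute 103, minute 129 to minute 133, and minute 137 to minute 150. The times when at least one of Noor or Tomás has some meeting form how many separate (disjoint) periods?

First set merges to minute 35 to minute 62, minute 77 to minute 90.
A ∪ B = minute 35 to minute 69, minute 77 to minute 103, minute 129 to minute 133, minute 137 to minute 150.
That is 4 disjoint pieces.

4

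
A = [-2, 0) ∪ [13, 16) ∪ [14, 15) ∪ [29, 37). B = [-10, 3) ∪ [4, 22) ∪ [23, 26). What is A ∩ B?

First set merges to [-2, 0), [13, 16), [29, 37).
[-2, 0) meets the second set on [-2, 0).
[13, 16) meets the second set on [13, 16).
[29, 37): no overlap with the second set.

[-2, 0) ∪ [13, 16)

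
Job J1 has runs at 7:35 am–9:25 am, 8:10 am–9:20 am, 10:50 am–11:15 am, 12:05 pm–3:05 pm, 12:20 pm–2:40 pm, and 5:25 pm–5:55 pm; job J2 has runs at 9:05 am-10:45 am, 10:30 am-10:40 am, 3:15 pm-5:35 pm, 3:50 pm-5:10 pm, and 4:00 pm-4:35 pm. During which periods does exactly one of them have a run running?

7:35 am–9:05 am, 9:25 am–10:45 am, 10:50 am–11:15 am, 12:05 pm–3:05 pm, 3:15 pm–5:25 pm, 5:35 pm–5:55 pm

Merge the first list: 7:35 am–9:25 am, 10:50 am–11:15 am, 12:05 pm–3:05 pm, 5:25 pm–5:55 pm.
Merge the second list: 9:05 am–10:45 am, 3:15 pm–5:35 pm.
A \ B = 7:35 am–9:05 am, 10:50 am–11:15 am, 12:05 pm–3:05 pm, 5:35 pm–5:55 pm.
B \ A = 9:25 am–10:45 am, 3:15 pm–5:25 pm.
Union of the two gives the symmetric difference.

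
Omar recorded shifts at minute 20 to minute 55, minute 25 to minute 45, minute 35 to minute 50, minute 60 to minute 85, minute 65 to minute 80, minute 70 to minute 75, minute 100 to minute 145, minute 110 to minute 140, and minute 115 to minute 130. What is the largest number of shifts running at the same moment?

3

Sweep endpoints in order; track running count of active intervals.
Peak of 3 reached at minute 35.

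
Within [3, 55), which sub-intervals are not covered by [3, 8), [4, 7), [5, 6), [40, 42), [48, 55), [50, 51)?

After merging, the occupied span is [3, 8), [40, 42), [48, 55).
Uncovered inside [3, 55): [8, 40), [42, 48).

[8, 40) ∪ [42, 48)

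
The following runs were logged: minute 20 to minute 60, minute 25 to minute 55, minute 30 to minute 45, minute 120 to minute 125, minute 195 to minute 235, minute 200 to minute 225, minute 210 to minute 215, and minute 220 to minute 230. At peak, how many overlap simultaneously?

At minute 30, 3 of the intervals are simultaneously active.
No point has more.

3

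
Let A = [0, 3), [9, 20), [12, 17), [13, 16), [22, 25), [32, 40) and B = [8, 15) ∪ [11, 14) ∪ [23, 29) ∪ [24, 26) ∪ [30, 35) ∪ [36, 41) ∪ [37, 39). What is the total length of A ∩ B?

15

Merge the first list: [0, 3), [9, 20), [22, 25), [32, 40).
Merge the second list: [8, 15), [23, 29), [30, 35), [36, 41).
A ∩ B = [9, 15), [23, 25), [32, 35), [36, 40).
Total: 6 + 2 + 3 + 4 = 15.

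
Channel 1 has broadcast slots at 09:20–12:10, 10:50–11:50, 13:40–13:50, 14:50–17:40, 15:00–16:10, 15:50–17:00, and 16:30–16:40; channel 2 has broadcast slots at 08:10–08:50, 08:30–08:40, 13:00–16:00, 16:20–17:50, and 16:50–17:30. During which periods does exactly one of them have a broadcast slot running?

08:10–08:50, 09:20–12:10, 13:00–13:40, 13:50–14:50, 16:00–16:20, 17:40–17:50

Merge the first list: 09:20–12:10, 13:40–13:50, 14:50–17:40.
Merge the second list: 08:10–08:50, 13:00–16:00, 16:20–17:50.
Only in the first: 09:20–12:10, 16:00–16:20.
Only in the second: 08:10–08:50, 13:00–13:40, 13:50–14:50, 17:40–17:50.
Together these are the periods covered by exactly one.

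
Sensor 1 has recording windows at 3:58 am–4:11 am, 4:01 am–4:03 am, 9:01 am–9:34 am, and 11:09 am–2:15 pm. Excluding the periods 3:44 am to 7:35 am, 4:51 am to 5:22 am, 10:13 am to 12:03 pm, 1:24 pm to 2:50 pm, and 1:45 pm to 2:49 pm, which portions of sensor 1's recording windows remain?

Merge the first list: 3:58 am–4:11 am, 9:01 am–9:34 am, 11:09 am–2:15 pm.
Merge the second list: 3:44 am–7:35 am, 10:13 am–12:03 pm, 1:24 pm–2:50 pm.
3:58 am–4:11 am lies entirely inside B → drops out.
9:01 am–9:34 am is untouched.
11:09 am–2:15 pm with B removed leaves 12:03 pm–1:24 pm.

9:01 am–9:34 am, 12:03 pm–1:24 pm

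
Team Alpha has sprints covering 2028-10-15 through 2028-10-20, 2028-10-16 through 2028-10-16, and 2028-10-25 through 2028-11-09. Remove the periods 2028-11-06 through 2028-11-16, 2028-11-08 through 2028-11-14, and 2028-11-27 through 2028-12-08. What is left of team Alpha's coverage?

A, merged: 2028-10-15 through 2028-10-20, 2028-10-25 through 2028-11-09.
B, merged: 2028-11-06 through 2028-11-16, 2028-11-27 through 2028-12-08.
2028-10-15 through 2028-10-20: no B overlap → unchanged.
2028-10-25 through 2028-11-09 minus B → 2028-10-25 through 2028-11-05.

2028-10-15 through 2028-10-20, 2028-10-25 through 2028-11-05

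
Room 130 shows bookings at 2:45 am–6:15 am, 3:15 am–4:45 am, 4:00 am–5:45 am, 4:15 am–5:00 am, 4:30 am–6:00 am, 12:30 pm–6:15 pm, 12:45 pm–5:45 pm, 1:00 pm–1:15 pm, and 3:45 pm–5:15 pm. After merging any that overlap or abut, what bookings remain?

2:45 am-6:15 am, 12:30 pm-6:15 pm

3:15 am-4:45 am overlaps/touches 2:45 am-6:15 am → extend to 2:45 am-6:15 am.
4:00 am-5:45 am overlaps/touches 2:45 am-6:15 am → extend to 2:45 am-6:15 am.
4:15 am-5:00 am overlaps/touches 2:45 am-6:15 am → extend to 2:45 am-6:15 am.
4:30 am-6:00 am overlaps/touches 2:45 am-6:15 am → extend to 2:45 am-6:15 am.
12:30 pm-6:15 pm is disjoint → start new block.
12:45 pm-5:45 pm overlaps/touches 12:30 pm-6:15 pm → extend to 12:30 pm-6:15 pm.
1:00 pm-1:15 pm overlaps/touches 12:30 pm-6:15 pm → extend to 12:30 pm-6:15 pm.
3:45 pm-5:15 pm overlaps/touches 12:30 pm-6:15 pm → extend to 12:30 pm-6:15 pm.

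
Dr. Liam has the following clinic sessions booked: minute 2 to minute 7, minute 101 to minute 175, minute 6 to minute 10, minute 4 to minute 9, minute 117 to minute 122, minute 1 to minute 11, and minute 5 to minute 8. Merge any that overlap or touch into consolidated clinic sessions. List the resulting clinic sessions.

Sort by start: minute 1 to minute 11, minute 2 to minute 7, minute 4 to minute 9, minute 5 to minute 8, minute 6 to minute 10, minute 101 to minute 175, minute 117 to minute 122.
minute 2 to minute 7 overlaps/touches minute 1 to minute 11 → extend to minute 1 to minute 11.
minute 4 to minute 9 overlaps/touches minute 1 to minute 11 → extend to minute 1 to minute 11.
minute 5 to minute 8 overlaps/touches minute 1 to minute 11 → extend to minute 1 to minute 11.
minute 6 to minute 10 overlaps/touches minute 1 to minute 11 → extend to minute 1 to minute 11.
minute 101 to minute 175 is disjoint → start new block.
minute 117 to minute 122 overlaps/touches minute 101 to minute 175 → extend to minute 101 to minute 175.

minute 1 to minute 11, minute 101 to minute 175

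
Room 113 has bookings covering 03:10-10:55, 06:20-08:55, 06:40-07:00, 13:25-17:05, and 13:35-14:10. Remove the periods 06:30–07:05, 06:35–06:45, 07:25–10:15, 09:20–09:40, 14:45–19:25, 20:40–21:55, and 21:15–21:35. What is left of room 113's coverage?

A, merged: 03:10-10:55, 13:25-17:05.
B, merged: 06:30-07:05, 07:25-10:15, 14:45-19:25, 20:40-21:55.
03:10-10:55 \ B = 03:10-06:30, 07:05-07:25, 10:15-10:55.
13:25-17:05 \ B = 13:25-14:45.

03:10-06:30, 07:05-07:25, 10:15-10:55, 13:25-14:45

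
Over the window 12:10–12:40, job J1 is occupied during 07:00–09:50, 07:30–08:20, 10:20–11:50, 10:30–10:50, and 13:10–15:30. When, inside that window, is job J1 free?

12:10–12:40

After merging, the occupied span is 07:00–09:50, 10:20–11:50, 13:10–15:30.
Complement within 12:10–12:40: 12:10–12:40.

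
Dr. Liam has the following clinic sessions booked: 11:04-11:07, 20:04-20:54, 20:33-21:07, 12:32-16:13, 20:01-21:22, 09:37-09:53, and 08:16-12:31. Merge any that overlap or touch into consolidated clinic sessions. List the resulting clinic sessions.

08:16–12:31, 12:32–16:13, 20:01–21:22

Sort by start: 08:16–12:31, 09:37–09:53, 11:04–11:07, 12:32–16:13, 20:01–21:22, 20:04–20:54, 20:33–21:07.
09:37–09:53 overlaps/touches 08:16–12:31 → extend to 08:16–12:31.
11:04–11:07 overlaps/touches 08:16–12:31 → extend to 08:16–12:31.
12:32–16:13 is disjoint → start new block.
20:01–21:22 is disjoint → start new block.
20:04–20:54 overlaps/touches 20:01–21:22 → extend to 20:01–21:22.
20:33–21:07 overlaps/touches 20:01–21:22 → extend to 20:01–21:22.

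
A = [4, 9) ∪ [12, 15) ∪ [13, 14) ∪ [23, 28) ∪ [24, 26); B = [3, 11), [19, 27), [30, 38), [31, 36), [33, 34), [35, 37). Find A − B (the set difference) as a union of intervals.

[12, 15) ∪ [27, 28)

A, merged: [4, 9), [12, 15), [23, 28).
B, merged: [3, 11), [19, 27), [30, 38).
[4, 9): fully covered by B → removed.
[12, 15): no B overlap → unchanged.
[23, 28) minus B → [27, 28).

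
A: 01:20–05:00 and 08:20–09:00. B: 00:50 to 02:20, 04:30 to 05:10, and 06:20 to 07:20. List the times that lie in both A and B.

01:20-05:00 meets the second set on 01:20-02:20, 04:30-05:00.
08:20-09:00: no overlap with the second set.

01:20-02:20, 04:30-05:00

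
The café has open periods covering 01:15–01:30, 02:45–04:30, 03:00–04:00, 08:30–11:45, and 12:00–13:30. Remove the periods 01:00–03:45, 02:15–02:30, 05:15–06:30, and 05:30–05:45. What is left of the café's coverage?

First set merges to 01:15-01:30, 02:45-04:30, 08:30-11:45, 12:00-13:30.
Second set merges to 01:00-03:45, 05:15-06:30.
01:15-01:30 lies entirely inside B → drops out.
02:45-04:30 with B removed leaves 03:45-04:30.
08:30-11:45 is untouched.
12:00-13:30 is untouched.

03:45-04:30, 08:30-11:45, 12:00-13:30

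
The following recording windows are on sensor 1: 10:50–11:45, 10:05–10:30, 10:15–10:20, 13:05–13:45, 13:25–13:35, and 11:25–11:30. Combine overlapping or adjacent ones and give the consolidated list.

10:05-10:30, 10:50-11:45, 13:05-13:45

Sort by start: 10:05-10:30, 10:15-10:20, 10:50-11:45, 11:25-11:30, 13:05-13:45, 13:25-13:35.
10:15-10:20 overlaps/touches 10:05-10:30 → extend to 10:05-10:30.
10:50-11:45 is disjoint → start new block.
11:25-11:30 overlaps/touches 10:50-11:45 → extend to 10:50-11:45.
13:05-13:45 is disjoint → start new block.
13:25-13:35 overlaps/touches 13:05-13:45 → extend to 13:05-13:45.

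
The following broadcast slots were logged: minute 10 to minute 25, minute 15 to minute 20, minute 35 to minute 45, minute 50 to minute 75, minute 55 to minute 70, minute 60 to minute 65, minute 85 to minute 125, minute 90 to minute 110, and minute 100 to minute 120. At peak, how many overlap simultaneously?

Walk the sorted start/end points keeping a running depth.
The depth first hits 3 at minute 60.

3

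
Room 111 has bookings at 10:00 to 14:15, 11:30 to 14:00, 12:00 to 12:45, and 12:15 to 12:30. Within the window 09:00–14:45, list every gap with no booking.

Covered (merged): 10:00-14:15.
Uncovered inside 09:00-14:45: 09:00-10:00, 14:15-14:45.

09:00-10:00, 14:15-14:45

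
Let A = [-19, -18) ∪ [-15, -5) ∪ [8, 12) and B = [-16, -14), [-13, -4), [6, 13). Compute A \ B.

[-19, -18): nothing removed.
[-15, -5) \ B = [-14, -13).
[8, 12): entirely removed.

[-19, -18) ∪ [-14, -13)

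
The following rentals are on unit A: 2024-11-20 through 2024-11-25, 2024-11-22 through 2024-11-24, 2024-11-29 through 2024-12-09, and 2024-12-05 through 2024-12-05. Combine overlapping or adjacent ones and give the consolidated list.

2024-11-22 through 2024-11-24 overlaps/touches 2024-11-20 through 2024-11-25 → extend to 2024-11-20 through 2024-11-25.
2024-11-29 through 2024-12-09 is disjoint → start new block.
2024-12-05 through 2024-12-05 overlaps/touches 2024-11-29 through 2024-12-09 → extend to 2024-11-29 through 2024-12-09.

2024-11-20 through 2024-11-25, 2024-11-29 through 2024-12-09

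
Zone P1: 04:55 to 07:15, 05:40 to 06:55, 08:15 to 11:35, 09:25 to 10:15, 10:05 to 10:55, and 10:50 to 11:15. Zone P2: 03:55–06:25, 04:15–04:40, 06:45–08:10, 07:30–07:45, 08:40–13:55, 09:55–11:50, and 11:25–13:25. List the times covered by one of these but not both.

03:55-04:55, 06:25-06:45, 07:15-08:10, 08:15-08:40, 11:35-13:55

Merge the first list: 04:55-07:15, 08:15-11:35.
Merge the second list: 03:55-06:25, 06:45-08:10, 08:40-13:55.
Only in the first: 06:25-06:45, 08:15-08:40.
Only in the second: 03:55-04:55, 07:15-08:10, 11:35-13:55.
Together these are the periods covered by exactly one.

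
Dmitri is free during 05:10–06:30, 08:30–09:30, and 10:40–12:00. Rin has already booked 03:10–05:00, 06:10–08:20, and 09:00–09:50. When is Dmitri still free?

05:10-06:10, 08:30-09:00, 10:40-12:00

05:10-06:30 minus B → 05:10-06:10.
08:30-09:30 minus B → 08:30-09:00.
10:40-12:00: no B overlap → unchanged.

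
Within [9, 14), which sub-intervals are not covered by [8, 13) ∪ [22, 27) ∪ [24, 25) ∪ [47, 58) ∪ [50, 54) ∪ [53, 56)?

[13, 14)

The merged coverage is [8, 13), [22, 27), [47, 58).
Complement within [9, 14): [13, 14).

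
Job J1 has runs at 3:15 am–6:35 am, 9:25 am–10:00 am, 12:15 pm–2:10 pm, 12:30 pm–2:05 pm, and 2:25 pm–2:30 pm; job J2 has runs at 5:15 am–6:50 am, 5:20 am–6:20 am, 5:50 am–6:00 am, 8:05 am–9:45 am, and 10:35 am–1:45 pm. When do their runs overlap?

A, merged: 3:15 am-6:35 am, 9:25 am-10:00 am, 12:15 pm-2:10 pm, 2:25 pm-2:30 pm.
B, merged: 5:15 am-6:50 am, 8:05 am-9:45 am, 10:35 am-1:45 pm.
3:15 am-6:35 am meets the second set on 5:15 am-6:35 am.
9:25 am-10:00 am meets the second set on 9:25 am-9:45 am.
12:15 pm-2:10 pm meets the second set on 12:15 pm-1:45 pm.
2:25 pm-2:30 pm: no overlap with the second set.

5:15 am-6:35 am, 9:25 am-9:45 am, 12:15 pm-1:45 pm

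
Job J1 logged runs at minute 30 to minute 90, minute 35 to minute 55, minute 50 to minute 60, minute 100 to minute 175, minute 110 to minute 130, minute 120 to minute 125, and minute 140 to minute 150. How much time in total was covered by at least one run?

Merged: minute 30 to minute 90, minute 100 to minute 175.
Lengths: 60 minutes + 75 minutes = 135 minutes.

135 minutes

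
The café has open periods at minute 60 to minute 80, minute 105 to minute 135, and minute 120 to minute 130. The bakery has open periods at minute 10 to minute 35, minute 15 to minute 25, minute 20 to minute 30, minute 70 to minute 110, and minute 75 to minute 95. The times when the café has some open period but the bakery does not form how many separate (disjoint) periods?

2

First set merges to minute 60 to minute 80, minute 105 to minute 135.
Second set merges to minute 10 to minute 35, minute 70 to minute 110.
A \ B = minute 60 to minute 70, minute 110 to minute 135.
That is 2 disjoint pieces.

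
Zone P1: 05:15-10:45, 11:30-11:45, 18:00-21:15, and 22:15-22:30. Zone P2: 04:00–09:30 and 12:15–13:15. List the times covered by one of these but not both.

04:00–05:15, 09:30–10:45, 11:30–11:45, 12:15–13:15, 18:00–21:15, 22:15–22:30

Only in the first: 09:30–10:45, 11:30–11:45, 18:00–21:15, 22:15–22:30.
Only in the second: 04:00–05:15, 12:15–13:15.
Together these are the periods covered by exactly one.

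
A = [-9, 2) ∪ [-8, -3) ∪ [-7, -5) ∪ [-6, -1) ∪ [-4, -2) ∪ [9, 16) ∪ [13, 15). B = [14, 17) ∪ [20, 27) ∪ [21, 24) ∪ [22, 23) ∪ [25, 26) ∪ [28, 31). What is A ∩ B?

[14, 16)

First set merges to [-9, 2), [9, 16).
Second set merges to [14, 17), [20, 27), [28, 31).
[-9, 2) meets no B interval.
[9, 16) ∩ B → [14, 16).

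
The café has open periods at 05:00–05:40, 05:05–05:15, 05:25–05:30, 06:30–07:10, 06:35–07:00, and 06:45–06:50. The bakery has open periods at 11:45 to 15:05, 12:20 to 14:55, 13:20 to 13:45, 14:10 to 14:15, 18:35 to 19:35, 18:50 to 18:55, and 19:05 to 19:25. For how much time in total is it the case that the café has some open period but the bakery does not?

First set merges to 05:00-05:40, 06:30-07:10.
Second set merges to 11:45-15:05, 18:35-19:35.
A \ B = 05:00-05:40, 06:30-07:10.
Total: 40 min + 40 min = 1 h 20 min.

1 h 20 min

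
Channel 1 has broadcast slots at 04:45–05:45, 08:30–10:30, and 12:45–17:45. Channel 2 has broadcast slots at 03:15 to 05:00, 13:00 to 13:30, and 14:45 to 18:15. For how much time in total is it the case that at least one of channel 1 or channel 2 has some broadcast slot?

A ∪ B = 03:15–05:45, 08:30–10:30, 12:45–18:15.
Total: 2 h 30 min + 2 h + 5 h 30 min = 10 h.

10 h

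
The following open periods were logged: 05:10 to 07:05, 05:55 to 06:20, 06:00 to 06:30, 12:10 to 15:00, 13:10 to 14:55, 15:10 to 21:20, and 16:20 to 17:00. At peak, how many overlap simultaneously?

Sweep endpoints in order; track running count of active intervals.
Peak of 3 reached at 06:00.

3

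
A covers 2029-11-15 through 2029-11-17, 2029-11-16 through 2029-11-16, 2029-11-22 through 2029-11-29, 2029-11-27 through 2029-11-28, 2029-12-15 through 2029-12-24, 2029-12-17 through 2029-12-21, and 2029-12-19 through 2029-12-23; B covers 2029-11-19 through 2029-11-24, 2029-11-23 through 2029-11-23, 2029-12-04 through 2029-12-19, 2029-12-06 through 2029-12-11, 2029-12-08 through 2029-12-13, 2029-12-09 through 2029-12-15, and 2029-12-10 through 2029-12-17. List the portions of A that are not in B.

A, merged: 2029-11-15 through 2029-11-17, 2029-11-22 through 2029-11-29, 2029-12-15 through 2029-12-24.
B, merged: 2029-11-19 through 2029-11-24, 2029-12-04 through 2029-12-19.
2029-11-15 through 2029-11-17 is untouched.
2029-11-22 through 2029-11-29 with B removed leaves 2029-11-25 through 2029-11-29.
2029-12-15 through 2029-12-24 with B removed leaves 2029-12-20 through 2029-12-24.

2029-11-15 through 2029-11-17, 2029-11-25 through 2029-11-29, 2029-12-20 through 2029-12-24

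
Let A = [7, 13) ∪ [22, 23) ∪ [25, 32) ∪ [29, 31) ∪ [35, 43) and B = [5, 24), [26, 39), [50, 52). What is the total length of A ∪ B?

39

First set merges to [7, 13), [22, 23), [25, 32), [35, 43).
A ∪ B = [5, 24), [25, 43), [50, 52).
Total: 19 + 18 + 2 = 39.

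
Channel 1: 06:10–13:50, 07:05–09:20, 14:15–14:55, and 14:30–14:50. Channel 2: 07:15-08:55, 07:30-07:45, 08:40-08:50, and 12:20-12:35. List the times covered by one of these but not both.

06:10–07:15, 08:55–12:20, 12:35–13:50, 14:15–14:55

A, merged: 06:10–13:50, 14:15–14:55.
B, merged: 07:15–08:55, 12:20–12:35.
Only in the first: 06:10–07:15, 08:55–12:20, 12:35–13:50, 14:15–14:55.
Only in the second: none.
Together these are the periods covered by exactly one.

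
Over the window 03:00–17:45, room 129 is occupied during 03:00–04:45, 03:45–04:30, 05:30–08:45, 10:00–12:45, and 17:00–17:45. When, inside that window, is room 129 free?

04:45–05:30, 08:45–10:00, 12:45–17:00

The merged coverage is 03:00–04:45, 05:30–08:45, 10:00–12:45, 17:00–17:45.
Uncovered inside 03:00–17:45: 04:45–05:30, 08:45–10:00, 12:45–17:00.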